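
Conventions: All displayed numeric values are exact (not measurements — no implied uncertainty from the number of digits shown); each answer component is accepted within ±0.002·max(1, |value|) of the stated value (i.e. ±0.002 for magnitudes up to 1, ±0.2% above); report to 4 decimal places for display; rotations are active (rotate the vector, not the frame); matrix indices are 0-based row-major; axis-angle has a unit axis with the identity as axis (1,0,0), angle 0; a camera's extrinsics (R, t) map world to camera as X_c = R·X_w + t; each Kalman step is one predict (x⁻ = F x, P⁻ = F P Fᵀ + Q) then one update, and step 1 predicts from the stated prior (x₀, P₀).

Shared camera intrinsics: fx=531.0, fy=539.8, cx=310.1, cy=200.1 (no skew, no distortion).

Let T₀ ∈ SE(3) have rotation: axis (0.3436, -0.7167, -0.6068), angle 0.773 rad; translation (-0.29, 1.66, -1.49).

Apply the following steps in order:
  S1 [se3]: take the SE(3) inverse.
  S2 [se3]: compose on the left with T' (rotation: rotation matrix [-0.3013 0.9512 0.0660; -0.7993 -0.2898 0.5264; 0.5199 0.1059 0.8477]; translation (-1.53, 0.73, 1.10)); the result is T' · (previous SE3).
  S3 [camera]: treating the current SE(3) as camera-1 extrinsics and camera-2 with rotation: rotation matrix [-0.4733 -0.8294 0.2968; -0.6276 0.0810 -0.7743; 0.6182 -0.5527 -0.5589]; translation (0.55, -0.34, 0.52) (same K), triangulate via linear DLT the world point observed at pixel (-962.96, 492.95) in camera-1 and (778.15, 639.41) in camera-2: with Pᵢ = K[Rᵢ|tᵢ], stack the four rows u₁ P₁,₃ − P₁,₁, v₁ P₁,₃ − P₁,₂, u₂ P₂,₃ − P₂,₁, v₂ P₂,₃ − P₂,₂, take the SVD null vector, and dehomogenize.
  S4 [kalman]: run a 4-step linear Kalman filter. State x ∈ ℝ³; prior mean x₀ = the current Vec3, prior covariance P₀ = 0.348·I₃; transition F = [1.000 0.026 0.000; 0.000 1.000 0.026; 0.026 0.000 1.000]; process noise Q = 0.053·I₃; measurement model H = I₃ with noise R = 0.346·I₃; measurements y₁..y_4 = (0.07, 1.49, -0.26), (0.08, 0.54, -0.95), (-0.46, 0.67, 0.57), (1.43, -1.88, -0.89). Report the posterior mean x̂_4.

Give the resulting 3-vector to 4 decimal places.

result = (0.3159, -0.3233, -0.5560)

after S1 (invert_se3): R=[0.7494 -0.4937 0.4412; 0.3537 0.8618 0.3635; -0.5597 -0.1163 0.8205], t=(1.6943, -0.7864, 1.2533)
after S2 (compose_se3): R=[0.0737 0.9609 0.2670; -0.9962 0.0837 -0.0261; -0.0474 -0.2640 0.9633], t=(-2.7059, 0.2634, 2.9599)
after S3 (triangulate): (-0.7547, -1.1168, -1.5736)
after S4 (kf_track): (0.3159, -0.3233, -0.5560)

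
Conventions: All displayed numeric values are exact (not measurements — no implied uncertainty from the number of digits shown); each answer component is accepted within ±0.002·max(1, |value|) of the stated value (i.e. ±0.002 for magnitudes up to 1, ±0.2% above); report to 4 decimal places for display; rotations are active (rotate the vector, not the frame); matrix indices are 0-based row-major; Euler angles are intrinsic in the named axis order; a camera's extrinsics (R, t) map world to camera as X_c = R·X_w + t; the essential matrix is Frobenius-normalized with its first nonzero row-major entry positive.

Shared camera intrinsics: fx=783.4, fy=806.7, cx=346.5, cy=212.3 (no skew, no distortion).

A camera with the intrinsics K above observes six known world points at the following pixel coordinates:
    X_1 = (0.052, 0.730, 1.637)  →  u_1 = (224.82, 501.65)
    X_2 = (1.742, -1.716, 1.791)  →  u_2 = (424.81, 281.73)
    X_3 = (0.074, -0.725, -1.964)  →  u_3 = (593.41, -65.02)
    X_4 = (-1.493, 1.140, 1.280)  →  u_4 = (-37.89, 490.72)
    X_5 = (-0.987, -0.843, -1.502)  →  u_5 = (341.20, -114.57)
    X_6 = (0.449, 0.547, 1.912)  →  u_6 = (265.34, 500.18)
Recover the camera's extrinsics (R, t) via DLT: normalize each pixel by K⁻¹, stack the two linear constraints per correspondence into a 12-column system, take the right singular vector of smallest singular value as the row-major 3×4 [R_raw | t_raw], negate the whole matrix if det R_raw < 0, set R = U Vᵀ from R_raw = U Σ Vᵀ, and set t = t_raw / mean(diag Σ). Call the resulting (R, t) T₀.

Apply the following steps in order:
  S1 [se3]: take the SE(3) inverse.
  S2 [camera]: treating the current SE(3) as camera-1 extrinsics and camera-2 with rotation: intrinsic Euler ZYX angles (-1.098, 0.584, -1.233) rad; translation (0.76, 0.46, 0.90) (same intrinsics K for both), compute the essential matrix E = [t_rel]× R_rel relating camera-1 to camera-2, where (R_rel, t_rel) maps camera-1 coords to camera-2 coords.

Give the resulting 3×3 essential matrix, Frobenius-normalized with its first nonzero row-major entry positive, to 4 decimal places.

source (pnp_recover): camera pose = R=[0.8638 -0.0550 -0.5008; 0.3588 0.7649 0.5349; 0.3536 -0.6418 0.6805], t=(0.0300, 0.3600, 4.3901)
after S1 (invert_se3): R=[0.8638 0.3588 0.3536; -0.0550 0.7649 -0.6418; -0.5008 0.5349 0.6805], t=(-1.7076, 2.5438, -3.1649)
after S2 (essential): [0.0795 0.2560 0.1960; -0.5705 -0.3348 -0.0827; 0.3634 -0.3460 -0.4400]

matrix = [0.0795 0.2560 0.1960; -0.5705 -0.3348 -0.0827; 0.3634 -0.3460 -0.4400]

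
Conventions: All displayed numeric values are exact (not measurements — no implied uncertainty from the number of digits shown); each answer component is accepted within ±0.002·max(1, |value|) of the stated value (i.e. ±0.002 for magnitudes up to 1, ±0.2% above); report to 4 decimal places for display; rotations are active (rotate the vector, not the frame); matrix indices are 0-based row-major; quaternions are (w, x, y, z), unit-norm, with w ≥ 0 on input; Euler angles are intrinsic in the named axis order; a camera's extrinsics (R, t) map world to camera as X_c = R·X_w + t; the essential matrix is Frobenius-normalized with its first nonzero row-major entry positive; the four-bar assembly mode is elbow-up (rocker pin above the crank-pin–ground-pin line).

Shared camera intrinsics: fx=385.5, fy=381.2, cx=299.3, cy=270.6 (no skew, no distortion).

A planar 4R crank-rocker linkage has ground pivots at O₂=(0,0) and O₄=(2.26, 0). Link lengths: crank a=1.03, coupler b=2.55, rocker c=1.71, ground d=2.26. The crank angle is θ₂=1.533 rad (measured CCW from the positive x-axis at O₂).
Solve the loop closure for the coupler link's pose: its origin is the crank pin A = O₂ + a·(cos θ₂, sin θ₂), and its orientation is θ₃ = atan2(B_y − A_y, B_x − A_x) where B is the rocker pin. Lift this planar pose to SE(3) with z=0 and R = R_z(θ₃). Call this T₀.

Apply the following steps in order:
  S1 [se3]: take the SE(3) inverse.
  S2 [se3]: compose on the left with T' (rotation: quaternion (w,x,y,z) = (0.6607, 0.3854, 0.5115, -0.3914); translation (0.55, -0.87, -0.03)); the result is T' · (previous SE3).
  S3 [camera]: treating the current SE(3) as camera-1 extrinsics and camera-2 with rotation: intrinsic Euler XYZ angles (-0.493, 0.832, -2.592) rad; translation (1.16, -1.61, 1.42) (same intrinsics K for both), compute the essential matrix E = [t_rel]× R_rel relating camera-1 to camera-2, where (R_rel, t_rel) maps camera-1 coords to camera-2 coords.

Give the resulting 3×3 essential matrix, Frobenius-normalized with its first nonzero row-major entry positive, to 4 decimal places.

matrix = [0.0074 -0.5636 -0.3797; -0.0777 -0.0564 -0.2534; -0.2775 0.3890 -0.4862]

source (fourbar_fk): coupler pose = R=[0.9655 -0.2603 0.0000; 0.2603 0.9655 0.0000; 0.0000 0.0000 1.0000], t=(0.0389, 1.0293, 0.0000)
after S1 (invert_se3): R=[0.9655 0.2603 0.0000; -0.2603 0.9655 0.0000; 0.0000 0.0000 1.0000], t=(-0.3055, -0.9837, 0.0000)
after S2 (compose_se3): R=[-0.0729 0.9245 0.3742; -0.2219 0.3508 -0.9098; -0.9723 -0.1493 0.1796], t=(-0.3987, -1.2224, 0.1615)
after S3 (essential): [0.0074 -0.5636 -0.3797; -0.0777 -0.0564 -0.2534; -0.2775 0.3890 -0.4862]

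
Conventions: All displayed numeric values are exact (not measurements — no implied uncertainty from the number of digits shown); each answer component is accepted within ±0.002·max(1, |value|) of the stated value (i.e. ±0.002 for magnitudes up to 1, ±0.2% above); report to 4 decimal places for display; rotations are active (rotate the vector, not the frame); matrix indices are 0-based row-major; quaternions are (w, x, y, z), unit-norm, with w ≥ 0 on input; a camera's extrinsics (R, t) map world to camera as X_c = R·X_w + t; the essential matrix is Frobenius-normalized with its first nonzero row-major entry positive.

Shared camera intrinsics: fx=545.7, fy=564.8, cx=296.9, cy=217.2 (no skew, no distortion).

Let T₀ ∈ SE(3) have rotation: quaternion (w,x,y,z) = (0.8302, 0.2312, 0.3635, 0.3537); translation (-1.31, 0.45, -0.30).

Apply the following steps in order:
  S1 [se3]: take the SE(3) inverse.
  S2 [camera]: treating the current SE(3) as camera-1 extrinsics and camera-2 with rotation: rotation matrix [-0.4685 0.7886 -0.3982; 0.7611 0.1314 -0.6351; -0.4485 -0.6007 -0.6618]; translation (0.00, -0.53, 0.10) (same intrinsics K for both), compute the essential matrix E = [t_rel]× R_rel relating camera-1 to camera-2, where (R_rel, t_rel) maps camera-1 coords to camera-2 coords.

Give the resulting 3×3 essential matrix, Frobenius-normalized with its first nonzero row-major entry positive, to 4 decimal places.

matrix = [0.0099 0.4709 0.3048; 0.2961 0.3771 0.1216; 0.5968 -0.0498 -0.2864]

after S1 (invert_se3): R=[0.4855 0.7554 -0.4400; -0.4192 0.6429 0.6411; 0.7672 -0.1268 0.6288], t=(0.1640, -0.6462, 1.2507)
after S2 (essential): [0.0099 0.4709 0.3048; 0.2961 0.3771 0.1216; 0.5968 -0.0498 -0.2864]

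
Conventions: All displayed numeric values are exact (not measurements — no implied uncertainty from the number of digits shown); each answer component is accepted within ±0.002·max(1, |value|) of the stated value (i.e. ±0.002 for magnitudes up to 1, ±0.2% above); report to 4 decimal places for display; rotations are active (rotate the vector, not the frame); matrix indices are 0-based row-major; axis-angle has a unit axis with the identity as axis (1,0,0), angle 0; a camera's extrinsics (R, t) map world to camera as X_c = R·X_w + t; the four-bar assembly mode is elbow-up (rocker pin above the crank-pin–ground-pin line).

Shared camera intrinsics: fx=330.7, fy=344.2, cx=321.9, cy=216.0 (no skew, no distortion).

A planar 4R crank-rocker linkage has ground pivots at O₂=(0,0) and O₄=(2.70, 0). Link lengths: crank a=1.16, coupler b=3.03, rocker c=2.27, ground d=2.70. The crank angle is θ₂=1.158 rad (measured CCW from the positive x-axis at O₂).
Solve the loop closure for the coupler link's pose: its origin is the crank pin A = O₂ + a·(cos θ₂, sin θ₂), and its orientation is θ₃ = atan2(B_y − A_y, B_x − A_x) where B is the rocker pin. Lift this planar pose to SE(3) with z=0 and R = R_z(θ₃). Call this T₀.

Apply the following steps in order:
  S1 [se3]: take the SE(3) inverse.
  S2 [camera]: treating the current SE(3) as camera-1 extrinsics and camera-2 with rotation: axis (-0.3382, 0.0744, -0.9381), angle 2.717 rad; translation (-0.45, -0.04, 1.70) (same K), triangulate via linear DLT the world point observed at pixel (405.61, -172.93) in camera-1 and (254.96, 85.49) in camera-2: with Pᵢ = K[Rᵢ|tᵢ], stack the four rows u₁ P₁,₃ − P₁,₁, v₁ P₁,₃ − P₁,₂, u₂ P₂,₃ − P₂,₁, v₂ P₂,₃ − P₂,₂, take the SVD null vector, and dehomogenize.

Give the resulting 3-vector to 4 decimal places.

source (fourbar_fk): coupler pose = R=[0.9274 -0.3740 0.0000; 0.3740 0.9274 0.0000; 0.0000 0.0000 1.0000], t=(0.4654, 1.0626, 0.0000)
after S1 (invert_se3): R=[0.9274 0.3740 0.0000; -0.3740 0.9274 0.0000; 0.0000 0.0000 1.0000], t=(-0.8290, -0.8114, 0.0000)
after S2 (triangulate): (0.7978, 0.5805, 0.5057)

result = (0.7978, 0.5805, 0.5057)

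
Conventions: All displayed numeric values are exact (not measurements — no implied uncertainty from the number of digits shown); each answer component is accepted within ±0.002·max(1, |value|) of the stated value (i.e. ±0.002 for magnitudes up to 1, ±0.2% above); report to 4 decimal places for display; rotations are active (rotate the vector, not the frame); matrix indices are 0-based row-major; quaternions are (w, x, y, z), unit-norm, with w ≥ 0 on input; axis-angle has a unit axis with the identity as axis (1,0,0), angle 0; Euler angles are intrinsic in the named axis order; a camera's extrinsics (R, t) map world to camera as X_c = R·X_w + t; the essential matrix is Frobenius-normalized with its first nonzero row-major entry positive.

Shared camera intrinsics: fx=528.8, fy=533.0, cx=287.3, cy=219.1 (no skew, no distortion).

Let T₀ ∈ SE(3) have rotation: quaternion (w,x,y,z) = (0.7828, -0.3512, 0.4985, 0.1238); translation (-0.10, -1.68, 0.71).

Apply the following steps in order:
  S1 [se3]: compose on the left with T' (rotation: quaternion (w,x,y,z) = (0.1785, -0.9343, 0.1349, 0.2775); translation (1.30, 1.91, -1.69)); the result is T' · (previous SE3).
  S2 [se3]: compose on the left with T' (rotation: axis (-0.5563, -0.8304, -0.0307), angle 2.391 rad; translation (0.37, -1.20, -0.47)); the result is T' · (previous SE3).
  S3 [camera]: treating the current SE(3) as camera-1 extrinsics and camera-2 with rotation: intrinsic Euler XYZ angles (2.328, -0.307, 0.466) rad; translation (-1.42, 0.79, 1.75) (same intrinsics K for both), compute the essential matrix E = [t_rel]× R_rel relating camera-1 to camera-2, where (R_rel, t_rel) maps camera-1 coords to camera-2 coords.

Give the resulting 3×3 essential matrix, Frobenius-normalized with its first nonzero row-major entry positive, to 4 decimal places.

after S1 (compose_se3): R=[0.8453 -0.4936 0.2045; -0.2859 -0.7412 -0.6073; 0.4514 0.4549 -0.7677], t=(1.4750, 3.7271, -1.7542)
after S2 (compose_se3): R=[-0.6422 -0.7561 -0.1263; 0.7173 -0.5346 -0.4468; 0.2703 -0.3776 0.8856], t=(4.0823, 0.9298, 0.4392)
after S3 (essential): [0.2876 0.1303 -0.5946; 0.2321 -0.5743 0.1044; 0.2332 -0.2684 -0.1604]

matrix = [0.2876 0.1303 -0.5946; 0.2321 -0.5743 0.1044; 0.2332 -0.2684 -0.1604]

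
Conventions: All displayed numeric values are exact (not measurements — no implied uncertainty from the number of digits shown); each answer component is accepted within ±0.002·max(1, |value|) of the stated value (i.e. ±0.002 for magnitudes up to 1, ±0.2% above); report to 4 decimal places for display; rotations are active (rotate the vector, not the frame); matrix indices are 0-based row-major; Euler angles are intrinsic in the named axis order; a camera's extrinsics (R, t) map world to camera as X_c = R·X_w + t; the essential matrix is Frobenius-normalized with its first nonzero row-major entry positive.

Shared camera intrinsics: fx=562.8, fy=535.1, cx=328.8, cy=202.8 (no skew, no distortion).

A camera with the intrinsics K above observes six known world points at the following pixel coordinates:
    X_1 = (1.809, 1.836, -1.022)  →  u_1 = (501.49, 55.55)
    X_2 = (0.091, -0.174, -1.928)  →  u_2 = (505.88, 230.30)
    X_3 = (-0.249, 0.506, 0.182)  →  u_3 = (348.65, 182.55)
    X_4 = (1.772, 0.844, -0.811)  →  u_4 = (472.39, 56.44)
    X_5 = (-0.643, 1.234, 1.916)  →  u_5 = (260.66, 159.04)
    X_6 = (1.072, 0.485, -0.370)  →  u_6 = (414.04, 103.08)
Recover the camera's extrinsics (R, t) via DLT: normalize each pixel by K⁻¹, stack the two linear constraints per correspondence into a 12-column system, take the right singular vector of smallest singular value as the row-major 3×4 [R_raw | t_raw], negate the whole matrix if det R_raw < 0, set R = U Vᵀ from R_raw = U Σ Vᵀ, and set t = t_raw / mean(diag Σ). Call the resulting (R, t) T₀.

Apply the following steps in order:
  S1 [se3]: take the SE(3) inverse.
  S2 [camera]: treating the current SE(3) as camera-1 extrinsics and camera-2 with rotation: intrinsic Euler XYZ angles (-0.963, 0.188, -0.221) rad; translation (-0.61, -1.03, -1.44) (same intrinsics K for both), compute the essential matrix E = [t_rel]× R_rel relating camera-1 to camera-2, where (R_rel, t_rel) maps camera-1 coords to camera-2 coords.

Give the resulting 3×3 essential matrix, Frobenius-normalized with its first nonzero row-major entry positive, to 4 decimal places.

matrix = [0.6325 0.2697 0.1124; -0.0861 0.0918 -0.3702; -0.0694 -0.2333 0.5500]

source (pnp_recover): camera pose = R=[0.2195 0.4005 -0.8896; -0.8993 -0.2704 -0.3437; -0.3782 0.8755 0.3008], t=(0.2799, -0.3100, 6.9496)
after S1 (invert_se3): R=[0.2195 -0.8993 -0.3782; 0.4005 -0.2704 0.8755; -0.8896 -0.3437 0.3008], t=(2.2880, -6.2802, -1.9481)
after S2 (essential): [0.6325 0.2697 0.1124; -0.0861 0.0918 -0.3702; -0.0694 -0.2333 0.5500]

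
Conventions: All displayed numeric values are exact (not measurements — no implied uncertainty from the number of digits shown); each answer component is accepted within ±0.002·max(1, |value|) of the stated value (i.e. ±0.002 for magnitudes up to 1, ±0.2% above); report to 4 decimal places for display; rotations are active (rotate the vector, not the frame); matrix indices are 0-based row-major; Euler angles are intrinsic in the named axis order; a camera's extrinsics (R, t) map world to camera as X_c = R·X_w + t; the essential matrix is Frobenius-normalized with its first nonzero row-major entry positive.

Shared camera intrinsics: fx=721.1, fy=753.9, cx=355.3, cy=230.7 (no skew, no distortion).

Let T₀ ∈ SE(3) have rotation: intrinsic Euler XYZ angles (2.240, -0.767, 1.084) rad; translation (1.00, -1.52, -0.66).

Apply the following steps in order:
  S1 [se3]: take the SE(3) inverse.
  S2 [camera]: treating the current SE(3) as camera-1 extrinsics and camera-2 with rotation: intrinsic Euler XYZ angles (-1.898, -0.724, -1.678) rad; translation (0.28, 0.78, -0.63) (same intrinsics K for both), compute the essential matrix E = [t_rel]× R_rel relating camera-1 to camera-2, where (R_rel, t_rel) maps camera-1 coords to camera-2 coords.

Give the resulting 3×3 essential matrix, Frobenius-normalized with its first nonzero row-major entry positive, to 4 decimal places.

after S1 (invert_se3): R=[0.3368 -0.8029 0.4918; -0.6364 0.1909 0.7474; -0.6940 -0.5647 -0.4467], t=(-1.2327, 1.4198, -0.4592)
after S2 (essential): [0.0501 -0.0211 -0.5970; 0.3652 0.4565 0.2218; 0.2785 0.2853 -0.3010]

matrix = [0.0501 -0.0211 -0.5970; 0.3652 0.4565 0.2218; 0.2785 0.2853 -0.3010]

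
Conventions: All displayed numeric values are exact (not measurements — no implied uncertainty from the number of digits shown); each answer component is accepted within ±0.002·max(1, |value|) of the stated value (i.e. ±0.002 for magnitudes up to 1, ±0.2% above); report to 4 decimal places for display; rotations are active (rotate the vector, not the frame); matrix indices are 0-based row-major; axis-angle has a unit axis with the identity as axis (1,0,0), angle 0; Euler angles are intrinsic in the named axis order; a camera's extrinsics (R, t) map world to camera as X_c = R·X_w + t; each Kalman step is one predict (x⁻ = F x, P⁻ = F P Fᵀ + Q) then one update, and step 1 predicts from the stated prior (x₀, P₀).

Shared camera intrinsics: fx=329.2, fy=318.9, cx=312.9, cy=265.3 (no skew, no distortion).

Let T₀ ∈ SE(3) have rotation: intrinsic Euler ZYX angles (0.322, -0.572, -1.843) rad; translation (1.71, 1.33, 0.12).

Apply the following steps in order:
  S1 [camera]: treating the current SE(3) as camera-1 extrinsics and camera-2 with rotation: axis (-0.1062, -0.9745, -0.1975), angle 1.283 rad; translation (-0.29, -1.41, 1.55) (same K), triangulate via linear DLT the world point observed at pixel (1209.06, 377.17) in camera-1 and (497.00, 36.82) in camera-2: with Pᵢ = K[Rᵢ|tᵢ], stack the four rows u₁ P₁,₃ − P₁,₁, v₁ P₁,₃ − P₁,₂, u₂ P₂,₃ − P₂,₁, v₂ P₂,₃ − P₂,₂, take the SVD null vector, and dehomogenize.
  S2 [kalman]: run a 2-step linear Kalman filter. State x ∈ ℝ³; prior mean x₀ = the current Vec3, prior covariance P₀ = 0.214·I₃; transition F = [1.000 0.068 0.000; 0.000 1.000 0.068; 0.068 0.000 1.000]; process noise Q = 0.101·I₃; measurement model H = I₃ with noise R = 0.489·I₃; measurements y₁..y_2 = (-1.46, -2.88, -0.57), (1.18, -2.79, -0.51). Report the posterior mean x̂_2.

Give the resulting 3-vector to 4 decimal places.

result = (0.5768, -1.7934, -0.8459)

after S1 (triangulate): (1.4973, 0.0867, -1.3655)
after S2 (kf_track): (0.5768, -1.7934, -0.8459)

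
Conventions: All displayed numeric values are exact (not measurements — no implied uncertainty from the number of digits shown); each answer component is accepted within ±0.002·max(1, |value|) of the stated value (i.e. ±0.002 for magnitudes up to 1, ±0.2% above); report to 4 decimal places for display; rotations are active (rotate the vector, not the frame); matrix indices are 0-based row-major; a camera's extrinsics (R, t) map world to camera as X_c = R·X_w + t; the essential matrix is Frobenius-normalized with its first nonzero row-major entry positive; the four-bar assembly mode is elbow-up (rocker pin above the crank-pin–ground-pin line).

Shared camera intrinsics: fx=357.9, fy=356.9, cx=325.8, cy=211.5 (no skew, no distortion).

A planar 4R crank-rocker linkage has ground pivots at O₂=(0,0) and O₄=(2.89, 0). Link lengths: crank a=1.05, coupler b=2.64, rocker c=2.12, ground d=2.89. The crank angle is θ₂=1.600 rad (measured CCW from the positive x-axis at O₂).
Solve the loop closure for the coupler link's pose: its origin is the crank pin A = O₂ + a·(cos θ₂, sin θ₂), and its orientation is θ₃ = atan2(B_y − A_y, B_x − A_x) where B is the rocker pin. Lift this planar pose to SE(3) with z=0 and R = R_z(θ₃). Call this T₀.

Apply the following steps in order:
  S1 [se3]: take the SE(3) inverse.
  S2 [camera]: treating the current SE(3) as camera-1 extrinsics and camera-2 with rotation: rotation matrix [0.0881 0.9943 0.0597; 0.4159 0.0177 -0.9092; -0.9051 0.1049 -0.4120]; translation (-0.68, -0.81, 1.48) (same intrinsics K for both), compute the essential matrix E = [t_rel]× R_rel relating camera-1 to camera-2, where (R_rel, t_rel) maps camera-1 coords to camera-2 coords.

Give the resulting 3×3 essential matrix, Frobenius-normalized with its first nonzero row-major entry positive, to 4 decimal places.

source (fourbar_fk): coupler pose = R=[0.9232 -0.3843 0.0000; 0.3843 0.9232 0.0000; 0.0000 0.0000 1.0000], t=(-0.0307, 1.0496, 0.0000)
after S1 (invert_se3): R=[0.9232 0.3843 0.0000; -0.3843 0.9232 0.0000; 0.0000 0.0000 1.0000], t=(-0.3751, -0.9807, 0.0000)
after S2 (essential): [0.0028 -0.0482 0.6917; 0.3979 0.4874 0.0941; 0.1972 0.2530 -0.1075]

matrix = [0.0028 -0.0482 0.6917; 0.3979 0.4874 0.0941; 0.1972 0.2530 -0.1075]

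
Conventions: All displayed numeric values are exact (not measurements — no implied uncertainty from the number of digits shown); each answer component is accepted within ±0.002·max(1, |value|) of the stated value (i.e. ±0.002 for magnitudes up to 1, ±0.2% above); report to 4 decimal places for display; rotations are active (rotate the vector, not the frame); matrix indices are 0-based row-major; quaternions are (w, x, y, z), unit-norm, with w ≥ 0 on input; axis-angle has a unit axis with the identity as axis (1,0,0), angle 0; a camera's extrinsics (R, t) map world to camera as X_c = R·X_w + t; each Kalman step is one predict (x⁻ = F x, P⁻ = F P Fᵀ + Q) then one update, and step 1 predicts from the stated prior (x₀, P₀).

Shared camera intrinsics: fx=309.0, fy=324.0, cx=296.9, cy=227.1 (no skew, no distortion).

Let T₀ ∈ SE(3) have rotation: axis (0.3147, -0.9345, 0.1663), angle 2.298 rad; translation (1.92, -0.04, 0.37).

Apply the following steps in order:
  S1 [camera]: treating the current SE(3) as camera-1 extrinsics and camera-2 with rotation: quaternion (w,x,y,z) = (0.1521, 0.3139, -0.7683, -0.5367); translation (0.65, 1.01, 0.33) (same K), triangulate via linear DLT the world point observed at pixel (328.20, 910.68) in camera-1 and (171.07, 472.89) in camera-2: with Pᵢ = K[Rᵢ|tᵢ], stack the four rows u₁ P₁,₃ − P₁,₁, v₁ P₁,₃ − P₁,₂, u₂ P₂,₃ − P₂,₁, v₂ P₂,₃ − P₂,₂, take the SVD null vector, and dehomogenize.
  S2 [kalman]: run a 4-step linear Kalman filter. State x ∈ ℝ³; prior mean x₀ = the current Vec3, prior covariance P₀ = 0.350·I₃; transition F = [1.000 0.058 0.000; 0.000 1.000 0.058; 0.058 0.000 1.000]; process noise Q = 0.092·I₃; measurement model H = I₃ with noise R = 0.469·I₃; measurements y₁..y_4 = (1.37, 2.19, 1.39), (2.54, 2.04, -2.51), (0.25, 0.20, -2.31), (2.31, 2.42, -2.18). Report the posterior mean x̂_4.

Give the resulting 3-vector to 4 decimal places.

after S1 (triangulate): (0.6368, 1.9965, 0.5340)
after S2 (kf_track): (1.6306, 1.6760, -1.4162)

result = (1.6306, 1.6760, -1.4162)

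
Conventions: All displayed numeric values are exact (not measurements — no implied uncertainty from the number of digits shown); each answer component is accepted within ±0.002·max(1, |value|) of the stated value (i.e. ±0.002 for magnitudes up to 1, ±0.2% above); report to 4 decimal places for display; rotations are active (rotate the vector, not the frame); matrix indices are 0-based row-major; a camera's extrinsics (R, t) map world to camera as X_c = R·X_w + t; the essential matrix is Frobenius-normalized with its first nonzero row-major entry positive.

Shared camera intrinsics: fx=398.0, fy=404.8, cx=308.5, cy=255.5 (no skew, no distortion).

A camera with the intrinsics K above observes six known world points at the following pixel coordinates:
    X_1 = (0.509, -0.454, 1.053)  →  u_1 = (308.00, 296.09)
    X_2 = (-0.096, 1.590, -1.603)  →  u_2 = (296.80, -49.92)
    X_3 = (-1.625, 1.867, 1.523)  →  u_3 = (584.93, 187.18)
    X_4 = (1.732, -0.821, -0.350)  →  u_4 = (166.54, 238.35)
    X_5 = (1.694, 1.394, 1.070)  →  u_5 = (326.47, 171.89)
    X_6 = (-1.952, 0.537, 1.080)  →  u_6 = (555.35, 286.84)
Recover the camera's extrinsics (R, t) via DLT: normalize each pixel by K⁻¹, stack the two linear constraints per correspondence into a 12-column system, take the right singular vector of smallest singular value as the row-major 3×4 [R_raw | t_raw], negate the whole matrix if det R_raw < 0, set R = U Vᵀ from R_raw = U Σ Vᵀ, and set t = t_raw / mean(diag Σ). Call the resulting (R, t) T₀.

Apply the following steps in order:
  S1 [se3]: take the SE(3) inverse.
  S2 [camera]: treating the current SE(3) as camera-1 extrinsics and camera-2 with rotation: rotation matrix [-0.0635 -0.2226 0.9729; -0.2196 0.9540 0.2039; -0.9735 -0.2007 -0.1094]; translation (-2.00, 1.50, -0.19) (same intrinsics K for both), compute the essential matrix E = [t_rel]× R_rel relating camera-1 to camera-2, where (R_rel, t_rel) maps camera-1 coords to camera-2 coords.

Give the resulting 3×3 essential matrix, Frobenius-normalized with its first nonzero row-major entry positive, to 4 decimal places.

matrix = [0.2855 -0.2959 -0.3115; -0.3687 0.1433 0.3041; -0.3812 -0.5826 0.0140]

source (pnp_recover): camera pose = R=[-0.6060 0.5383 0.5856; -0.2267 -0.8226 0.5215; 0.7625 0.1833 0.6205], t=(-0.0701, -0.3100, 3.9999)
after S1 (invert_se3): R=[-0.6060 -0.2267 0.7625; 0.5383 -0.8226 0.1833; 0.5856 0.5215 0.6205], t=(-3.1625, -0.9504, -2.2793)
after S2 (essential): [0.2855 -0.2959 -0.3115; -0.3687 0.1433 0.3041; -0.3812 -0.5826 0.0140]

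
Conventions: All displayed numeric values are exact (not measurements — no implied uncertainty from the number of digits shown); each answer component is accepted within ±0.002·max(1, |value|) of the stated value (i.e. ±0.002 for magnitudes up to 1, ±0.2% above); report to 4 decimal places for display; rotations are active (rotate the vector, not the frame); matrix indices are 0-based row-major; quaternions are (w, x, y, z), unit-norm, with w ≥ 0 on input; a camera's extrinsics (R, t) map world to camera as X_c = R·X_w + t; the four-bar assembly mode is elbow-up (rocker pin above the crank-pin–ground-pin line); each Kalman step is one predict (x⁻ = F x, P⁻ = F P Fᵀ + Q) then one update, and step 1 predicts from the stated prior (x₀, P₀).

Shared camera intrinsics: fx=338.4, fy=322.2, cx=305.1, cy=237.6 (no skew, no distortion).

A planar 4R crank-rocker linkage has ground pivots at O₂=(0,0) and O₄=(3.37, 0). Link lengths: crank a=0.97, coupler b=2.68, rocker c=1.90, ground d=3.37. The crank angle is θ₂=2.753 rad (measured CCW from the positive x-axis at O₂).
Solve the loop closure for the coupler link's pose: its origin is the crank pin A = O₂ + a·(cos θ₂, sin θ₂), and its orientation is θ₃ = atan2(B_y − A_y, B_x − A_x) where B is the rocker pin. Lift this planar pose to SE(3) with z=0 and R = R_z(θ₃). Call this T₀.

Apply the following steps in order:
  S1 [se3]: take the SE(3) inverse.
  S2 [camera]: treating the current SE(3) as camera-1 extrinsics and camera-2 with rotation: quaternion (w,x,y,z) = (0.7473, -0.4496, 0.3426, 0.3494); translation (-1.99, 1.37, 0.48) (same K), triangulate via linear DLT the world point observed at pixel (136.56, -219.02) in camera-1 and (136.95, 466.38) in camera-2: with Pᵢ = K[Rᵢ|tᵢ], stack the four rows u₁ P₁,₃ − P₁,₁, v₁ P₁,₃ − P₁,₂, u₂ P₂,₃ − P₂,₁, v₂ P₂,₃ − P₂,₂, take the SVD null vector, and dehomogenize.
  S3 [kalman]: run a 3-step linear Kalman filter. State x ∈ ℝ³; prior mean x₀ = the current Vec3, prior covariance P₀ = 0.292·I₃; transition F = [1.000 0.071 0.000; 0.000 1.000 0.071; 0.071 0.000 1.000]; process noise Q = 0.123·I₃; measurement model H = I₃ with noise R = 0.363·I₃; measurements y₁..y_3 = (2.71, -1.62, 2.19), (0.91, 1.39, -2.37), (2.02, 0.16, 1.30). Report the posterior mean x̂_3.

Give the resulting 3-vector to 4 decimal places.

result = (1.3791, 0.0522, 0.5705)

source (fourbar_fk): coupler pose = R=[0.9767 -0.2144 0.0000; 0.2144 0.9767 0.0000; 0.0000 0.0000 1.0000], t=(-0.8977, 0.3675, 0.0000)
after S1 (invert_se3): R=[0.9767 0.2144 0.0000; -0.2144 0.9767 0.0000; 0.0000 0.0000 1.0000], t=(0.7980, -0.5514, 0.0000)
after S2 (triangulate): (-1.1108, -1.3722, 1.1668)
after S3 (kf_track): (1.3791, 0.0522, 0.5705)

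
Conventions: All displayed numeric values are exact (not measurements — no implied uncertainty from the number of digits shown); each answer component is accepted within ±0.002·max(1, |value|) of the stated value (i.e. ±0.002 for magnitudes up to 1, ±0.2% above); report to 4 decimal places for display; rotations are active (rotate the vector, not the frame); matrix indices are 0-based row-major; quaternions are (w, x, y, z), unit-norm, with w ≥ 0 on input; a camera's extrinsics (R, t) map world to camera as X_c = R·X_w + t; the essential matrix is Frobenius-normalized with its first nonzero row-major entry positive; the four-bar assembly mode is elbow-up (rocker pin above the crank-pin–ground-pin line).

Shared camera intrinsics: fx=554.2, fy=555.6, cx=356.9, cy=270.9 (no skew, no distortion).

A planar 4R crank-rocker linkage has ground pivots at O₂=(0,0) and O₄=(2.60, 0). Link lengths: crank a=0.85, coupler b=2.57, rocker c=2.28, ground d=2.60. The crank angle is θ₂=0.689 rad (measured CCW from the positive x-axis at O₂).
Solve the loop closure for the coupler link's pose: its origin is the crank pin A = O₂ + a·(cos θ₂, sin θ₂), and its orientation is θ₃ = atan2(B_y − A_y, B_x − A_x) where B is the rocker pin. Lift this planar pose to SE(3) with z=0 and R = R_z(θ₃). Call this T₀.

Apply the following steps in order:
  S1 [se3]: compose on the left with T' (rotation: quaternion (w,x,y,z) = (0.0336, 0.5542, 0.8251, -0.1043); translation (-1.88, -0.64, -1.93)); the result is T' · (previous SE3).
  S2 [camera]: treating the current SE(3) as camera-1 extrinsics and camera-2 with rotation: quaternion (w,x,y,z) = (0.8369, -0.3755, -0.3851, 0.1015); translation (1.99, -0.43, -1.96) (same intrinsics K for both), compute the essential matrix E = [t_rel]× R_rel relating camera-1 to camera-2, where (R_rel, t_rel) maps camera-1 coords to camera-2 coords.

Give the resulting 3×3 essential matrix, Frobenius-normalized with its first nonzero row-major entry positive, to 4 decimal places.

source (fourbar_fk): coupler pose = R=[0.7363 -0.6767 0.0000; 0.6767 0.7363 0.0000; 0.0000 0.0000 1.0000], t=(0.6561, 0.5404, 0.0000)
after S1 (compose_se3): R=[0.3413 0.9380 -0.0602; 0.9145 -0.3462 -0.2094; -0.2172 0.0164 -0.9760], t=(-1.6335, 0.1521, -2.1151)
after S2 (essential): [0.4351 -0.0101 -0.2900; 0.0337 -0.7028 -0.0292; 0.3948 0.0766 -0.2623]

matrix = [0.4351 -0.0101 -0.2900; 0.0337 -0.7028 -0.0292; 0.3948 0.0766 -0.2623]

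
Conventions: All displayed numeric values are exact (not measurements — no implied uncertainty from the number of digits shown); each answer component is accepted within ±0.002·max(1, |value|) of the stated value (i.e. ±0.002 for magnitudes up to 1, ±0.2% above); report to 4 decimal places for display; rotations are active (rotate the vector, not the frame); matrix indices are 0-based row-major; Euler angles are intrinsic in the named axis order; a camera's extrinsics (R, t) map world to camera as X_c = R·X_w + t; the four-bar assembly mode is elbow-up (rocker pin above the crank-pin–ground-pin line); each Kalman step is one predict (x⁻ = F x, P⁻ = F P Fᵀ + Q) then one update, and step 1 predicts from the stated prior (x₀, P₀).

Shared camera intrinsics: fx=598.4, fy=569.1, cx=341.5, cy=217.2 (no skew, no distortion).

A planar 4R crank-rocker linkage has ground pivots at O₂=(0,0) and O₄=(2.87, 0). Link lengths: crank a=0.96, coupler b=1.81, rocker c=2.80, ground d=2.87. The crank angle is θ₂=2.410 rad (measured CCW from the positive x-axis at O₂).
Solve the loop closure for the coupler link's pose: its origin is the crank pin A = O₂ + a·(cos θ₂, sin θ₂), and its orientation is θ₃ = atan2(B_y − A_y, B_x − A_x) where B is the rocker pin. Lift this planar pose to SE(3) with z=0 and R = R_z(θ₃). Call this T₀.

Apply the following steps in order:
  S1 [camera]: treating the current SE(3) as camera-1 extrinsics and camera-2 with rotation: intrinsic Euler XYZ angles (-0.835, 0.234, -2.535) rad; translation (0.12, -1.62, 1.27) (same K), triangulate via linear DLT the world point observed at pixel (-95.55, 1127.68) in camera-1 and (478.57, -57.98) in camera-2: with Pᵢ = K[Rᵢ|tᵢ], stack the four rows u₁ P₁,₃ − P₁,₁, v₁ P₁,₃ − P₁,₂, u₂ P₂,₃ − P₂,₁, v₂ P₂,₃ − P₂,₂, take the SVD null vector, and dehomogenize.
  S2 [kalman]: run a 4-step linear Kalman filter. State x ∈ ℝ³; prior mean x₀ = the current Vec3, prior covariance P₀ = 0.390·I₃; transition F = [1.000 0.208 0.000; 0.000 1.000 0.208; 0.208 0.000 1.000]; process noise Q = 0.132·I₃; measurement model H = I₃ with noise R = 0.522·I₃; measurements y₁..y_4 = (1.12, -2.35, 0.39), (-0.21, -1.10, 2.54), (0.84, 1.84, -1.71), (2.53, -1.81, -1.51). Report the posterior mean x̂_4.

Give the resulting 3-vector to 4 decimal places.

result = (1.1836, -0.3375, -0.3176)

source (fourbar_fk): coupler pose = R=[0.7817 -0.6237 0.0000; 0.6237 0.7817 0.0000; 0.0000 0.0000 1.0000], t=(-0.7143, 0.6413, 0.0000)
after S1 (triangulate): (0.8825, 1.9474, 1.6964)
after S2 (kf_track): (1.1836, -0.3375, -0.3176)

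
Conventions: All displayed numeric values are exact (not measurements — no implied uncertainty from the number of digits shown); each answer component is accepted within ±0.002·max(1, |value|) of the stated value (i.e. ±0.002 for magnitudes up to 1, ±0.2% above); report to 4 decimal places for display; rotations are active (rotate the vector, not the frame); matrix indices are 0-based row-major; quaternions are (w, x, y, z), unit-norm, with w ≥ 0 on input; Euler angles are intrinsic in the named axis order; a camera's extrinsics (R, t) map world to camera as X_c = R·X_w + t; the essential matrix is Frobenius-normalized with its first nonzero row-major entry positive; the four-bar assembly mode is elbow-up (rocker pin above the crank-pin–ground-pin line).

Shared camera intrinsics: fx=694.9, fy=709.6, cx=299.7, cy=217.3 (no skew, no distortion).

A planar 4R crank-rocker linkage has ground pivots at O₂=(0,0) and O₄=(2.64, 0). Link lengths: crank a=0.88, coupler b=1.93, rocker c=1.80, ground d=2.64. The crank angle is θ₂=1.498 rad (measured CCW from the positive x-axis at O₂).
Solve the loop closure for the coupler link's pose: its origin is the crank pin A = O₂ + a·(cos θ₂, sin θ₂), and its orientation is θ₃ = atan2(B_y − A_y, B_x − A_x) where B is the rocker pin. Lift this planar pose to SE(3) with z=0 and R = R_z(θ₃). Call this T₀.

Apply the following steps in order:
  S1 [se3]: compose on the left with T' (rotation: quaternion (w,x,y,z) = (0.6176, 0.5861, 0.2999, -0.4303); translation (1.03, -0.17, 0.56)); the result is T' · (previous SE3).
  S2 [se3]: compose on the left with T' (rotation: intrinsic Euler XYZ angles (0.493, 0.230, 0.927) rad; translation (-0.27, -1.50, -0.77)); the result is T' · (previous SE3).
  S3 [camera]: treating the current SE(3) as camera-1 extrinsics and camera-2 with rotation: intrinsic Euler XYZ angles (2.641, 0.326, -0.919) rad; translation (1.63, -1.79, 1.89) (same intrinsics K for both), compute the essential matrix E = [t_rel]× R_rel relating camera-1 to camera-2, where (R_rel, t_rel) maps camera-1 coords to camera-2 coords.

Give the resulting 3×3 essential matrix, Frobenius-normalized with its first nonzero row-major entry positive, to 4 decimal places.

source (fourbar_fk): coupler pose = R=[0.9239 -0.3826 0.0000; 0.3826 0.9239 0.0000; 0.0000 0.0000 1.0000], t=(0.0640, 0.8777, 0.0000)
after S1 (compose_se3): R=[0.7534 0.6438 -0.1340; -0.1882 0.0159 -0.9820; -0.6300 0.7651 0.1331], t=(1.8338, -0.2318, 0.9129)
after S2 (compose_se3): R=[0.4432 0.5383 0.7168; 0.7867 0.1498 -0.5989; -0.4297 0.8294 -0.3571], t=(1.1904, -0.6124, 0.3830)
after S3 (essential): [0.2217 -0.6278 0.1404; 0.6479 0.1597 0.0115; 0.1702 0.2475 -0.0381]

matrix = [0.2217 -0.6278 0.1404; 0.6479 0.1597 0.0115; 0.1702 0.2475 -0.0381]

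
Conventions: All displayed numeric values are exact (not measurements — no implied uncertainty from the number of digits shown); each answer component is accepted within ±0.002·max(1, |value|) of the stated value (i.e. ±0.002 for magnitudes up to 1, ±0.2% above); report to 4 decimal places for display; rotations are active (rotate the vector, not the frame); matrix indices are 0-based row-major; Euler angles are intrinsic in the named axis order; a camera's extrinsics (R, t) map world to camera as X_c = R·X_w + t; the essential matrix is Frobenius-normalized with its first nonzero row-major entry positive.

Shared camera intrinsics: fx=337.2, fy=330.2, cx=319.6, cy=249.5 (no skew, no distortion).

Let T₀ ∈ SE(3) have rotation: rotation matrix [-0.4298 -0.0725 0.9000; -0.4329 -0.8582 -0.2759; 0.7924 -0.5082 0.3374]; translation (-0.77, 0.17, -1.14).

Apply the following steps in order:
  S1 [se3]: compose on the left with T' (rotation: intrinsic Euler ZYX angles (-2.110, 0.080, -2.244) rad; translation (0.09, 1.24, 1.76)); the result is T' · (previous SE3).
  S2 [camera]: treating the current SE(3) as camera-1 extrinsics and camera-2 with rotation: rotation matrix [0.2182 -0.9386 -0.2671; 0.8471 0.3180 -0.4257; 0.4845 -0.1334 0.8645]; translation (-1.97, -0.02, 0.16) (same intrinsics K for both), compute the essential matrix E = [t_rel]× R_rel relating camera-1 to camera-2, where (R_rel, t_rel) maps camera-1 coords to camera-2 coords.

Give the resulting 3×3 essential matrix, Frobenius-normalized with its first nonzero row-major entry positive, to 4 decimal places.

matrix = [0.6928 0.0202 0.1039; -0.1238 -0.1288 0.6458; 0.0562 -0.0410 0.2346]

after S1 (compose_se3): R=[0.9896 0.1148 -0.0869; -0.0784 -0.0764 -0.9940; -0.1207 0.9904 -0.0666], t=(-0.3954, 2.3711, 2.3976)
after S2 (essential): [0.6928 0.0202 0.1039; -0.1238 -0.1288 0.6458; 0.0562 -0.0410 0.2346]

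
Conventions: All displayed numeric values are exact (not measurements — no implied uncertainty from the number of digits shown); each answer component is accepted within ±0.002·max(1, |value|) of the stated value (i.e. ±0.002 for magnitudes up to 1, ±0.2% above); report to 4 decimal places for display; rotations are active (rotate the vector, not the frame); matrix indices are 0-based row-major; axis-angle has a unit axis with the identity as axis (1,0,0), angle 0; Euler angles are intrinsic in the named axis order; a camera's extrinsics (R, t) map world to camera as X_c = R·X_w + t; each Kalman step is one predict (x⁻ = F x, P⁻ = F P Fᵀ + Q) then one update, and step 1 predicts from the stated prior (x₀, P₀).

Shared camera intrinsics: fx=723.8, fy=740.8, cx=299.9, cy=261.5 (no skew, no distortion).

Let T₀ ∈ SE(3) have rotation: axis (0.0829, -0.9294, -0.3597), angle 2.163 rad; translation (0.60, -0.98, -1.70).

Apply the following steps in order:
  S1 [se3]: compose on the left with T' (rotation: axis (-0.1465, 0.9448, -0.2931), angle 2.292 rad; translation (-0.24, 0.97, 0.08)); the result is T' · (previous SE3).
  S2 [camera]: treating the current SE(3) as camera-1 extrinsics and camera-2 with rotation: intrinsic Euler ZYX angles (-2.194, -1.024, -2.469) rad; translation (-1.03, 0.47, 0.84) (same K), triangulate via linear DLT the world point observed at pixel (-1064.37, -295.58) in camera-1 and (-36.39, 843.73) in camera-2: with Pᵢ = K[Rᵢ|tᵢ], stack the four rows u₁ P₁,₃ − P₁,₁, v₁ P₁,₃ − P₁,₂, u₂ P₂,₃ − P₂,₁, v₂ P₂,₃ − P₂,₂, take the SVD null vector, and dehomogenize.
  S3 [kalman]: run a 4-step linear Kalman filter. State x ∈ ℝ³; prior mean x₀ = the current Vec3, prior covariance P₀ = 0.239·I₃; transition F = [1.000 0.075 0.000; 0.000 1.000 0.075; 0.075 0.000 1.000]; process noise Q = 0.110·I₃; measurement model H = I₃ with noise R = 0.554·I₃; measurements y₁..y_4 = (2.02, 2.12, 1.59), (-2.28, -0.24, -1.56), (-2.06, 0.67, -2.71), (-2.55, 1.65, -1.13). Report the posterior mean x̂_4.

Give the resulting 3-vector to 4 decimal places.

result = (-1.4486, 0.6605, -1.3568)

after S1 (compose_se3): R=[0.9119 0.3414 0.2279; -0.3510 0.3608 0.8641; 0.2128 -0.8679 0.4488], t=(-1.9327, 0.4893, 1.1355)
after S2 (triangulate): (0.3374, -0.4762, -1.1799)
after S3 (kf_track): (-1.4486, 0.6605, -1.3568)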